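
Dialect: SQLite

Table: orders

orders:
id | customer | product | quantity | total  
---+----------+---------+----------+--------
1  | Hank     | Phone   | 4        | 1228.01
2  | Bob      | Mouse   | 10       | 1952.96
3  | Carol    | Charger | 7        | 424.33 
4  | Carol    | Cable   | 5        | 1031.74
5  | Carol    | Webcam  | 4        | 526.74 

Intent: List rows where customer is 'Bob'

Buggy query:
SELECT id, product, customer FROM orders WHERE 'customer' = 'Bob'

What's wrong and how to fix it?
Bug: 'customer' in single quotes is a string literal, not the column; the comparison is literal-vs-literal and never true

Fix: Reference the column as customer without single quotes

Corrected query:
SELECT id, product, customer FROM orders WHERE customer = 'Bob'

Result:
id | product | customer
---+---------+---------
2  | Mouse   | Bob     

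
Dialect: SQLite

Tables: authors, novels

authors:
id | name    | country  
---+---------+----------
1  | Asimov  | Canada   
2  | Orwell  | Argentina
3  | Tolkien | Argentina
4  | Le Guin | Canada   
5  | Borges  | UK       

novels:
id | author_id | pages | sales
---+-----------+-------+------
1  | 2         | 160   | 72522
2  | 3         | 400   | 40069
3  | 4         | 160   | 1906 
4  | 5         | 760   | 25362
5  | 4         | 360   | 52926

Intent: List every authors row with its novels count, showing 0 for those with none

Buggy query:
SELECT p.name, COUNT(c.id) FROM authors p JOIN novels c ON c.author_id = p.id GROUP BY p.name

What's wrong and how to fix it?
Bug: INNER JOIN drops authors rows that have no matching novels rows

Fix: Switch to LEFT JOIN to retain unmatched parent rows

Corrected query:
SELECT p.name, COUNT(c.id) FROM authors p LEFT JOIN novels c ON c.author_id = p.id GROUP BY p.name

Result:
name    | COUNT(c.id)
--------+------------
Asimov  | 0          
Borges  | 1          
Le Guin | 2          
Orwell  | 1          
Tolkien | 1          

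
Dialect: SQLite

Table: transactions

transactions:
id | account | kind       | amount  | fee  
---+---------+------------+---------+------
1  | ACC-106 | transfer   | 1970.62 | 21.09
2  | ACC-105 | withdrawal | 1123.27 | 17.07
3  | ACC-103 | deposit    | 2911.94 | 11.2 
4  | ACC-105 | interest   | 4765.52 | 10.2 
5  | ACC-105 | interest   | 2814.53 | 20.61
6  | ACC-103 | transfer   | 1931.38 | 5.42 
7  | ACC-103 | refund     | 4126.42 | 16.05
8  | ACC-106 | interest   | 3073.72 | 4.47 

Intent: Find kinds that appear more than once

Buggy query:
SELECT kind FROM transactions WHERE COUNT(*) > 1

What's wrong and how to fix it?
Bug: WHERE can't reference COUNT(*); aggregates are computed after WHERE

Fix: Group first, then use HAVING for the count condition

Corrected query:
SELECT kind FROM transactions GROUP BY kind HAVING COUNT(*) > 1

Result:
kind    
--------
interest
transfer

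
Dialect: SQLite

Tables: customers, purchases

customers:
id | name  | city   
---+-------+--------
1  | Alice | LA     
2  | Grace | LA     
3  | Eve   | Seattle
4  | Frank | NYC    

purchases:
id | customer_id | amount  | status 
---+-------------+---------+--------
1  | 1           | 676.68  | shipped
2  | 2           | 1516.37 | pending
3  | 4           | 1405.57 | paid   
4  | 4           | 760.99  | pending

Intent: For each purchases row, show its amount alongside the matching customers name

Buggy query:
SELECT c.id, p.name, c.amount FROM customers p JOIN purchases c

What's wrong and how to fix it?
Bug: JOIN with no ON clause produces a cartesian product; every purchases row pairs with every customers row

Fix: Specify the join condition linking the foreign key to the parent id

Corrected query:
SELECT c.id, p.name, c.amount FROM customers p JOIN purchases c ON c.customer_id = p.id

Result:
id | name  | amount 
---+-------+--------
1  | Alice | 676.68 
2  | Grace | 1516.37
3  | Frank | 1405.57
4  | Frank | 760.99 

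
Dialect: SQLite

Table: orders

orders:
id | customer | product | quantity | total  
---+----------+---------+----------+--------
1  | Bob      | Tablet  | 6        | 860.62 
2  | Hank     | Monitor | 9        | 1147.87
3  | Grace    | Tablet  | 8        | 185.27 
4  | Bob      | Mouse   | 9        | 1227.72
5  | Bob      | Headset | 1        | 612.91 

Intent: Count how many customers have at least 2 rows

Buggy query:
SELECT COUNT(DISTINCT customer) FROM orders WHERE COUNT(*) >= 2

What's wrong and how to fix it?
Bug: COUNT(*) cannot appear in WHERE; the per-group count doesn't exist yet

Fix: Group first with HAVING COUNT(*) >= 2, then COUNT the resulting groups

Corrected query:
SELECT COUNT(*) FROM (SELECT customer FROM orders GROUP BY customer HAVING COUNT(*) >= 2)

Result:
COUNT(*)
--------
1       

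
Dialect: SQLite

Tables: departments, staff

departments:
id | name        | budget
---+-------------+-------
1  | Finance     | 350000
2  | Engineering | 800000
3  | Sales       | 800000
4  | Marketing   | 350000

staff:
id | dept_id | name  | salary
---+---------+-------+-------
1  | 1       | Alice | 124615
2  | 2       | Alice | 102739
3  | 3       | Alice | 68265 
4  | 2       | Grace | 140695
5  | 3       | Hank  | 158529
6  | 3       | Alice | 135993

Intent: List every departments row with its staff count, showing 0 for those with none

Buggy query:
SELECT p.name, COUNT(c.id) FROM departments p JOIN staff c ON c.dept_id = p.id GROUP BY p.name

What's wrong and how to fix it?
Bug: An inner join excludes parents with zero children

Fix: Switch to LEFT JOIN to retain unmatched parent rows

Corrected query:
SELECT p.name, COUNT(c.id) FROM departments p LEFT JOIN staff c ON c.dept_id = p.id GROUP BY p.name

Result:
name        | COUNT(c.id)
------------+------------
Engineering | 2          
Finance     | 1          
Marketing   | 0          
Sales       | 3          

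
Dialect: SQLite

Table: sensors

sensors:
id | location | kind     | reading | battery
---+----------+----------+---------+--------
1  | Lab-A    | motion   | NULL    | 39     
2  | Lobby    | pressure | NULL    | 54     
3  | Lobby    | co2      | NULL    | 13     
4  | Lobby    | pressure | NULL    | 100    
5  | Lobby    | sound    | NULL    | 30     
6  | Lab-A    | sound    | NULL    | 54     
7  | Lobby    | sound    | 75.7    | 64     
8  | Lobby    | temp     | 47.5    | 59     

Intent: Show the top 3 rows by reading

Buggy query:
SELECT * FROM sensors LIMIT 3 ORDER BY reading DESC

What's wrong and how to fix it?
Bug: LIMIT must come after ORDER BY

Fix: Sort with ORDER BY, then apply LIMIT

Corrected query:
SELECT * FROM sensors ORDER BY reading DESC LIMIT 3

Result:
id | location | kind   | reading | battery
---+----------+--------+---------+--------
7  | Lobby    | sound  | 75.7    | 64     
8  | Lobby    | temp   | 47.5    | 59     
1  | Lab-A    | motion | NULL    | 39     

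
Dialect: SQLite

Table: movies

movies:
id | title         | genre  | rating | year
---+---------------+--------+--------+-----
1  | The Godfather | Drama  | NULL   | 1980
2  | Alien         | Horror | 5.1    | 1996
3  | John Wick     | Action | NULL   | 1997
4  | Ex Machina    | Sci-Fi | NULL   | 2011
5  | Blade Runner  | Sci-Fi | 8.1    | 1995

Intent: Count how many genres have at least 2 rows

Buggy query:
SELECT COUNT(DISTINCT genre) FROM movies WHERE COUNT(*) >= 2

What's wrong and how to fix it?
Bug: WHERE filters individual rows, not groups, so a group-level COUNT is invalid there

Fix: Group first with HAVING COUNT(*) >= 2, then COUNT the resulting groups

Corrected query:
SELECT COUNT(*) FROM (SELECT genre FROM movies GROUP BY genre HAVING COUNT(*) >= 2)

Result:
COUNT(*)
--------
1       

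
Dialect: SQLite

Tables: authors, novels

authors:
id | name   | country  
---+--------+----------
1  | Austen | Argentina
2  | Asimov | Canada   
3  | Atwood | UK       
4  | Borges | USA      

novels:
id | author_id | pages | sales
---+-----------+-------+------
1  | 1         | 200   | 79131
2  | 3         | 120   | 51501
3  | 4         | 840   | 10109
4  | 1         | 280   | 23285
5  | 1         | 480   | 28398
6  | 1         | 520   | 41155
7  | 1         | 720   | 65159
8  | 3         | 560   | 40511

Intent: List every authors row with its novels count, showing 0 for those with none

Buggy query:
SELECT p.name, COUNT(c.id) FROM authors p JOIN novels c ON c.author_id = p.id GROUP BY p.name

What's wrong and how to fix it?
Bug: An inner join excludes parents with zero children

Fix: Switch to LEFT JOIN to retain unmatched parent rows

Corrected query:
SELECT p.name, COUNT(c.id) FROM authors p LEFT JOIN novels c ON c.author_id = p.id GROUP BY p.name

Result:
name   | COUNT(c.id)
-------+------------
Asimov | 0          
Atwood | 2          
Austen | 5          
Borges | 1          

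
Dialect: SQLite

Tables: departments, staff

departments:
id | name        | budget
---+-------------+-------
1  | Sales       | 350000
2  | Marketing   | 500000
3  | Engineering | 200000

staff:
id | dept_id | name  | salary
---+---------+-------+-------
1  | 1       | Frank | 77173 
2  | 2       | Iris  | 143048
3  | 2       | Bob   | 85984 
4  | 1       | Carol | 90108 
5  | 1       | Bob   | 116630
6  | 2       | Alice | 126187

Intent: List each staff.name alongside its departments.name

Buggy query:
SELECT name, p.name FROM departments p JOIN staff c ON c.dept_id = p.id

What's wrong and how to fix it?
Bug: Both tables have a 'name' column; the unqualified reference is ambiguous

Fix: Prefix ambiguous columns with the table alias

Corrected query:
SELECT c.name, p.name FROM departments p JOIN staff c ON c.dept_id = p.id

Result:
name  | name     
------+----------
Frank | Sales    
Iris  | Marketing
Bob   | Marketing
Carol | Sales    
Bob   | Sales    
Alice | Marketing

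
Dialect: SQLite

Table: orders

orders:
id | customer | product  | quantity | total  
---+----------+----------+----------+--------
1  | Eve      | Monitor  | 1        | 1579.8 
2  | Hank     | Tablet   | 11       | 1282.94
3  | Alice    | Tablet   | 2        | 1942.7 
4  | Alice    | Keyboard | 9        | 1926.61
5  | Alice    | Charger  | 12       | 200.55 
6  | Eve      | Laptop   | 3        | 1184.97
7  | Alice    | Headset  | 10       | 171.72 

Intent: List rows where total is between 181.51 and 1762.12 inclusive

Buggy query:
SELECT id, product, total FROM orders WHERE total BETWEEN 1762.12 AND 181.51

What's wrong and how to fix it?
Bug: BETWEEN expects the lower bound first; with 1762.12 AND 181.51 the range is empty

Fix: Swap the bounds so the smaller value comes first

Corrected query:
SELECT id, product, total FROM orders WHERE total BETWEEN 181.51 AND 1762.12

Result:
id | product | total  
---+---------+--------
1  | Monitor | 1579.8 
2  | Tablet  | 1282.94
5  | Charger | 200.55 
6  | Laptop  | 1184.97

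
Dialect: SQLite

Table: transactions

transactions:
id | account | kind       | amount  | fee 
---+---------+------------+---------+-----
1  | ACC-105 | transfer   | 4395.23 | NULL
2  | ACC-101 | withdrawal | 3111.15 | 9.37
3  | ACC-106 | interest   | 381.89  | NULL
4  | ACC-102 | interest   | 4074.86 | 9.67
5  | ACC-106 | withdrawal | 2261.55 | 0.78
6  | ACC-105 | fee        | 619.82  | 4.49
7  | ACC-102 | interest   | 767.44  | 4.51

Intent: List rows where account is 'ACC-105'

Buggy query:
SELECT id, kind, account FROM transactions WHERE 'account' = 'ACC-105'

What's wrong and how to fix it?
Bug: Single quotes denote string literals in SQL; the column name is being compared as a constant string

Fix: Reference the column as account without single quotes

Corrected query:
SELECT id, kind, account FROM transactions WHERE account = 'ACC-105'

Result:
id | kind     | account
---+----------+--------
1  | transfer | ACC-105
6  | fee      | ACC-105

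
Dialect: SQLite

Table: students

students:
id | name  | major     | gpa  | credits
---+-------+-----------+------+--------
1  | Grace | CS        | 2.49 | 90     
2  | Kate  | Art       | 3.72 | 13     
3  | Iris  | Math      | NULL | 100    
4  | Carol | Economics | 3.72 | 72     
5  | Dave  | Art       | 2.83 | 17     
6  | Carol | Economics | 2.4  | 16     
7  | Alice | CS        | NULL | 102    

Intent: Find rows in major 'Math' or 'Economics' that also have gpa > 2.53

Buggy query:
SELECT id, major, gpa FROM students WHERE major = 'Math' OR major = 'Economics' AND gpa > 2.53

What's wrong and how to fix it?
Bug: Without parentheses, AND is evaluated before OR, so the gpa filter only applies to the 'Economics' branch

Fix: Add parentheses around the OR so the AND applies to both alternatives

Corrected query:
SELECT id, major, gpa FROM students WHERE (major = 'Math' OR major = 'Economics') AND gpa > 2.53

Result:
id | major     | gpa 
---+-----------+-----
4  | Economics | 3.72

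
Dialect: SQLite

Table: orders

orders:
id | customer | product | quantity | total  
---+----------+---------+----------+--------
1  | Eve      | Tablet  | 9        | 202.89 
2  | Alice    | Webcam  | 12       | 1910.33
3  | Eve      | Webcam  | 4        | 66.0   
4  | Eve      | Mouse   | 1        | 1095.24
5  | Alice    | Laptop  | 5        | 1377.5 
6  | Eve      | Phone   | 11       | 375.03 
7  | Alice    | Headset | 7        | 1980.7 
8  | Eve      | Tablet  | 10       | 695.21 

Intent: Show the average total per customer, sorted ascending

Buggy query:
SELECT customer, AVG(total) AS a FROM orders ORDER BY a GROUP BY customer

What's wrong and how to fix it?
Bug: GROUP BY must precede ORDER BY

Fix: Move ORDER BY to the end, after GROUP BY

Corrected query:
SELECT customer, AVG(total) AS a FROM orders GROUP BY customer ORDER BY a

Result:
customer | a          
---------+------------
Eve      | 486.874    
Alice    | 1756.176667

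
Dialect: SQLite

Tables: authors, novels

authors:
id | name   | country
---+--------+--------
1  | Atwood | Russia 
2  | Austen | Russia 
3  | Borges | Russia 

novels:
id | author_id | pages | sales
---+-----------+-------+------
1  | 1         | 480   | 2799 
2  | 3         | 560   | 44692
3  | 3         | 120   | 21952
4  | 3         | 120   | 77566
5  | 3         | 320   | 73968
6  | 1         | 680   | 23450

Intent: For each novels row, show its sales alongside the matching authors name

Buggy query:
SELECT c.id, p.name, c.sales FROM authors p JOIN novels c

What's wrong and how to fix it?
Bug: Missing join condition: each novels row is matched to all authors rows instead of just its own

Fix: Add ON c.author_id = p.id to the JOIN

Corrected query:
SELECT c.id, p.name, c.sales FROM authors p JOIN novels c ON c.author_id = p.id

Result:
id | name   | sales
---+--------+------
1  | Atwood | 2799 
2  | Borges | 44692
3  | Borges | 21952
4  | Borges | 77566
5  | Borges | 73968
6  | Atwood | 23450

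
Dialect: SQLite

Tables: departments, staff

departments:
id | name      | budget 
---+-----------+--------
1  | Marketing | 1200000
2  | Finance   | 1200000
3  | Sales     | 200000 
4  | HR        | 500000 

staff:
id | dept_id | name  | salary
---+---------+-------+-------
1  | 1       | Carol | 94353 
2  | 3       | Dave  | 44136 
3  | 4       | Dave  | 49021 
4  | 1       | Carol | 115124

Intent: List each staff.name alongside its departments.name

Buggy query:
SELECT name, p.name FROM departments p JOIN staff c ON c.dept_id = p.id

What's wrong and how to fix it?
Bug: 'name' exists in both joined tables, so the database can't tell which one is meant

Fix: Prefix ambiguous columns with the table alias

Corrected query:
SELECT c.name, p.name FROM departments p JOIN staff c ON c.dept_id = p.id

Result:
name  | name     
------+----------
Carol | Marketing
Dave  | Sales    
Dave  | HR       
Carol | Marketing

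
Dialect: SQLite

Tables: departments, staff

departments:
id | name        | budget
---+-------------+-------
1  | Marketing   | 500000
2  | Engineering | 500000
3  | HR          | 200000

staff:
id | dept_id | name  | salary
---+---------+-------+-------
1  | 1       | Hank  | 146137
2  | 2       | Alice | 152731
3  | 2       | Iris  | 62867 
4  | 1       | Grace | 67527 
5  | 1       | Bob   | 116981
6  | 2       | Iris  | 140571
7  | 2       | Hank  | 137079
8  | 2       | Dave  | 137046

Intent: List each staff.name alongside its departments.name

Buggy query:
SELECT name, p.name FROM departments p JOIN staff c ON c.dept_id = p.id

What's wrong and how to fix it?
Bug: Both tables have a 'name' column; the unqualified reference is ambiguous

Fix: Qualify the column with its table alias (c.name)

Corrected query:
SELECT c.name, p.name FROM departments p JOIN staff c ON c.dept_id = p.id

Result:
name  | name       
------+------------
Hank  | Marketing  
Alice | Engineering
Iris  | Engineering
Grace | Marketing  
Bob   | Marketing  
Iris  | Engineering
Hank  | Engineering
Dave  | Engineering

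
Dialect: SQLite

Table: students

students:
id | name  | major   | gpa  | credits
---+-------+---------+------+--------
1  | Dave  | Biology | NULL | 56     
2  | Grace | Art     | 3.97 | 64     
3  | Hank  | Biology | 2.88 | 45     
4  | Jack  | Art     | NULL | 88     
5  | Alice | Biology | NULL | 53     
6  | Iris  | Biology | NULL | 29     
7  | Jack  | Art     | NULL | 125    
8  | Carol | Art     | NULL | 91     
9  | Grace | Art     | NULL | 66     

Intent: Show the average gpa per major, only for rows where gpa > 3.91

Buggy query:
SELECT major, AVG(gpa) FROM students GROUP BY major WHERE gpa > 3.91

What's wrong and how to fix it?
Bug: WHERE cannot follow GROUP BY

Fix: Place WHERE between FROM and GROUP BY

Corrected query:
SELECT major, AVG(gpa) FROM students WHERE gpa > 3.91 GROUP BY major

Result:
major | AVG(gpa)
------+---------
Art   | 3.97    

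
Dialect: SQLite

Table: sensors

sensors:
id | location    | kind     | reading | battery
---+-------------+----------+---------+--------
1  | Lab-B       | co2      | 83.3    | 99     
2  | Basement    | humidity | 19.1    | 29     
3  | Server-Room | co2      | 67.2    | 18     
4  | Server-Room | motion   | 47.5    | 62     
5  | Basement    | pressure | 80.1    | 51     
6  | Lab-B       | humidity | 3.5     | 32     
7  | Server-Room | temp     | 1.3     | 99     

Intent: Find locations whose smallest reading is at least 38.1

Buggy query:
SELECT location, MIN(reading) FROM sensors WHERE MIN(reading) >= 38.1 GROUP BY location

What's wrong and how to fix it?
Bug: Aggregates like MIN are computed per group after WHERE runs

Fix: Replace WHERE with HAVING after the GROUP BY

Corrected query:
SELECT location, MIN(reading) FROM sensors GROUP BY location HAVING MIN(reading) >= 38.1

Result:
(no rows)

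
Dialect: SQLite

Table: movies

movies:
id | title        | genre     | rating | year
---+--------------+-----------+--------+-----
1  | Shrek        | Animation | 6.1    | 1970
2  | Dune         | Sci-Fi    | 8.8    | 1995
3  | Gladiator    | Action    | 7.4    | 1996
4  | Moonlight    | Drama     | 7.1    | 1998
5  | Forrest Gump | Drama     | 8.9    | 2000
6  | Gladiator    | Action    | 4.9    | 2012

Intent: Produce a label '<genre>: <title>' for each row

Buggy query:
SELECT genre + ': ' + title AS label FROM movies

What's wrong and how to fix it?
Bug: '+' is numeric addition; on text columns SQLite converts them to 0 instead of concatenating

Fix: Replace + with || to concatenate text

Corrected query:
SELECT genre || ': ' || title AS label FROM movies

Result:
label              
-------------------
Animation: Shrek   
Sci-Fi: Dune       
Action: Gladiator  
Drama: Moonlight   
Drama: Forrest Gump
Action: Gladiator  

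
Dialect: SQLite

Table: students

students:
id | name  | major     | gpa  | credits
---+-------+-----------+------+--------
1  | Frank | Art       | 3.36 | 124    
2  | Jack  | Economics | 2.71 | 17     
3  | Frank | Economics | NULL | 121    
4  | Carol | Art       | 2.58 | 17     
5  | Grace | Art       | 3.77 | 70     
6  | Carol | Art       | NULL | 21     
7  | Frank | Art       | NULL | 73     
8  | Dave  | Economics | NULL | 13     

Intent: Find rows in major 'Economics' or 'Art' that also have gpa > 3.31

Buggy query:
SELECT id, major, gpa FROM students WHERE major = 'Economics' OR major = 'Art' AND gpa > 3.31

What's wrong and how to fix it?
Bug: AND binds tighter than OR, so this parses as major = 'Economics' OR (major = 'Art' AND gpa > 3.31)

Fix: Add parentheses around the OR so the AND applies to both alternatives

Corrected query:
SELECT id, major, gpa FROM students WHERE (major = 'Economics' OR major = 'Art') AND gpa > 3.31

Result:
id | major | gpa 
---+-------+-----
1  | Art   | 3.36
5  | Art   | 3.77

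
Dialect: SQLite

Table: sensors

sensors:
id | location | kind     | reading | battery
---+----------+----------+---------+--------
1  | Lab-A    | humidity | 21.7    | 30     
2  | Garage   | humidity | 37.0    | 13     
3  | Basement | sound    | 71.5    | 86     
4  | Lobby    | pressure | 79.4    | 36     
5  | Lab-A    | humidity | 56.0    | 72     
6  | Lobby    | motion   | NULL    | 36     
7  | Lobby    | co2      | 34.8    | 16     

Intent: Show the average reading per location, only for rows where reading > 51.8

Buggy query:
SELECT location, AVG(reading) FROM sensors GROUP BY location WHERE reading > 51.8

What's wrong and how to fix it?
Bug: Row-level WHERE must come before GROUP BY in the clause order

Fix: Move the WHERE clause before GROUP BY

Corrected query:
SELECT location, AVG(reading) FROM sensors WHERE reading > 51.8 GROUP BY location

Result:
location | AVG(reading)
---------+-------------
Basement | 71.5        
Lab-A    | 56          
Lobby    | 79.4        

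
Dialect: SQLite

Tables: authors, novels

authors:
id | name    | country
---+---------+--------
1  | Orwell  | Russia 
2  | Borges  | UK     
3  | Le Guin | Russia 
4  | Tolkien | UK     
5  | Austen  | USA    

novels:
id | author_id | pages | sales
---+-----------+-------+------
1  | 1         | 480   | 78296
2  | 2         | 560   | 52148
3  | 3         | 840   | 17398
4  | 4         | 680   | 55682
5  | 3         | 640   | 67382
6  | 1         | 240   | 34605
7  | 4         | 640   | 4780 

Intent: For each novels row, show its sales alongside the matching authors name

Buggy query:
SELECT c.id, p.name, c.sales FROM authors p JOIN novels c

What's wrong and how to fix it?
Bug: Missing join condition: each novels row is matched to all authors rows instead of just its own

Fix: Add ON c.author_id = p.id to the JOIN

Corrected query:
SELECT c.id, p.name, c.sales FROM authors p JOIN novels c ON c.author_id = p.id

Result:
id | name    | sales
---+---------+------
1  | Orwell  | 78296
2  | Borges  | 52148
3  | Le Guin | 17398
4  | Tolkien | 55682
5  | Le Guin | 67382
6  | Orwell  | 34605
7  | Tolkien | 4780 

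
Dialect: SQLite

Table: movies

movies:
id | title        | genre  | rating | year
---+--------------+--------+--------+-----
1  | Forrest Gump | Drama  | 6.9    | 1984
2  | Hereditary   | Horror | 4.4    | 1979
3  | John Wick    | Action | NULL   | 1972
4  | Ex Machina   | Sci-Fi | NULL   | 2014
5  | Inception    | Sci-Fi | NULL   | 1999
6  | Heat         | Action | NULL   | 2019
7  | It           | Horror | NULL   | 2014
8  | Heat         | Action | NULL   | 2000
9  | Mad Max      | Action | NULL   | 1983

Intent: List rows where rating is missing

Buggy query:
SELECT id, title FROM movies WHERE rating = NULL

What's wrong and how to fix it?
Bug: Comparing to NULL with '=' never matches; NULL = NULL is unknown, not true

Fix: Use IS NULL to test for NULL

Corrected query:
SELECT id, title FROM movies WHERE rating IS NULL

Result:
id | title     
---+-----------
3  | John Wick 
4  | Ex Machina
5  | Inception 
6  | Heat      
7  | It        
8  | Heat      
9  | Mad Max   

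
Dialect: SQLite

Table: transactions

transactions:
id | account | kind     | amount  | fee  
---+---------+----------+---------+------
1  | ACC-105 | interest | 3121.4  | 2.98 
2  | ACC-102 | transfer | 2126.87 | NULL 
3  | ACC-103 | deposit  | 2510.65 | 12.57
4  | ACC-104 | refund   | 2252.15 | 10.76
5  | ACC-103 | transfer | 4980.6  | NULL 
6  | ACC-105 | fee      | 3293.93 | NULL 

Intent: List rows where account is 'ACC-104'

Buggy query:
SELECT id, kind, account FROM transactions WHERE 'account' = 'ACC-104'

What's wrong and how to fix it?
Bug: 'account' in single quotes is a string literal, not the column; the comparison is literal-vs-literal and never true

Fix: Remove the quotes around the column name (or use double quotes for an identifier)

Corrected query:
SELECT id, kind, account FROM transactions WHERE account = 'ACC-104'

Result:
id | kind   | account
---+--------+--------
4  | refund | ACC-104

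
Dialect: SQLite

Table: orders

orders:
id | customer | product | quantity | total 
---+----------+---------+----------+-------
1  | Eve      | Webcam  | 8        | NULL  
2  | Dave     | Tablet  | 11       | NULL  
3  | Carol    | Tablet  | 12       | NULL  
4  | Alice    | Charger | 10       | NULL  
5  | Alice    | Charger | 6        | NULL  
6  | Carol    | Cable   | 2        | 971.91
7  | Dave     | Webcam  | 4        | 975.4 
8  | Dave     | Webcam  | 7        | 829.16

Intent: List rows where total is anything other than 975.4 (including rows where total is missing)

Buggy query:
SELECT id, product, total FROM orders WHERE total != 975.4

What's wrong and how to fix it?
Bug: 'total != 975.4' is unknown when total is NULL, so NULL rows are silently excluded

Fix: Handle NULL separately with IS NULL alongside the inequality

Corrected query:
SELECT id, product, total FROM orders WHERE total != 975.4 OR total IS NULL

Result:
id | product | total 
---+---------+-------
1  | Webcam  | NULL  
2  | Tablet  | NULL  
3  | Tablet  | NULL  
4  | Charger | NULL  
5  | Charger | NULL  
6  | Cable   | 971.91
8  | Webcam  | 829.16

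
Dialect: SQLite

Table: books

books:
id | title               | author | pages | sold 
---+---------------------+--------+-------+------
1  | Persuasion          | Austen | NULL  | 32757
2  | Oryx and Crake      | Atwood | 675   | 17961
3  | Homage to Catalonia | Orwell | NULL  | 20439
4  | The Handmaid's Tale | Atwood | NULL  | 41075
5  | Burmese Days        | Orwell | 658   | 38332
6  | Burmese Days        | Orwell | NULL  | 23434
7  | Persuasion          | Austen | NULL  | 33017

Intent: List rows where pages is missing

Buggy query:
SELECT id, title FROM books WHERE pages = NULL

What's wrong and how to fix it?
Bug: Comparing to NULL with '=' never matches; NULL = NULL is unknown, not true

Fix: Use IS NULL to test for NULL

Corrected query:
SELECT id, title FROM books WHERE pages IS NULL

Result:
id | title              
---+--------------------
1  | Persuasion         
3  | Homage to Catalonia
4  | The Handmaid's Tale
6  | Burmese Days       
7  | Persuasion         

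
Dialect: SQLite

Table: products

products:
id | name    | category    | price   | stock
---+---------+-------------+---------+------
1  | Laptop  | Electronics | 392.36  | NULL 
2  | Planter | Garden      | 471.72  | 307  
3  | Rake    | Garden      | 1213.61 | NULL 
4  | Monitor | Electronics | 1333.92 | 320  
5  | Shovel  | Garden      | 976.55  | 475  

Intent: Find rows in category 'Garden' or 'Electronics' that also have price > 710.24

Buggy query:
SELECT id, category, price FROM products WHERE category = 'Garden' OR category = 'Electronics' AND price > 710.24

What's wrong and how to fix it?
Bug: Without parentheses, AND is evaluated before OR, so the price filter only applies to the 'Electronics' branch

Fix: Group the OR with parentheses (or use IN), then AND the threshold

Corrected query:
SELECT id, category, price FROM products WHERE (category = 'Garden' OR category = 'Electronics') AND price > 710.24

Result:
id | category    | price  
---+-------------+--------
3  | Garden      | 1213.61
4  | Electronics | 1333.92
5  | Garden      | 976.55 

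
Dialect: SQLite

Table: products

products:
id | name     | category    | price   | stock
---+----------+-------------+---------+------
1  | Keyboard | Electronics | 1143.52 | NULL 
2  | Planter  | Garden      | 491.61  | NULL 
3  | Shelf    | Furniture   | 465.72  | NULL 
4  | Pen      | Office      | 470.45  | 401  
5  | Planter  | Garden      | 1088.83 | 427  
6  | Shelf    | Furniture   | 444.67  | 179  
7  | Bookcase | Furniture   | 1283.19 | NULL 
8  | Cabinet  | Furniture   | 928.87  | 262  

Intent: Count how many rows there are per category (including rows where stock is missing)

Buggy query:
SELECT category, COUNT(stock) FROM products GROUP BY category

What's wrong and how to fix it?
Bug: COUNT(stock) skips NULLs, so groups with missing stock are undercounted

Fix: Replace COUNT(stock) with COUNT(*)

Corrected query:
SELECT category, COUNT(*) FROM products GROUP BY category

Result:
category    | COUNT(*)
------------+---------
Electronics | 1       
Furniture   | 4       
Garden      | 2       
Office      | 1       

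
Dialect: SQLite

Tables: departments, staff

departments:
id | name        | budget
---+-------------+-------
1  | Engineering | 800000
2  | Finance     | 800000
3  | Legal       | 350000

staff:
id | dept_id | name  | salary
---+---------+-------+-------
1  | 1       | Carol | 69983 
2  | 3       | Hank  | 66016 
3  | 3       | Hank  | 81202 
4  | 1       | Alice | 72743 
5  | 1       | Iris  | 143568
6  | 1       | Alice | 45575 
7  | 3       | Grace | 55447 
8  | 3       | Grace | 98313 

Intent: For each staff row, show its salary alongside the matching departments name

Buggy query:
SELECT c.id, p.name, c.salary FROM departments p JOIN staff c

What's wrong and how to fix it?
Bug: JOIN with no ON clause produces a cartesian product; every staff row pairs with every departments row

Fix: Add ON c.dept_id = p.id to the JOIN

Corrected query:
SELECT c.id, p.name, c.salary FROM departments p JOIN staff c ON c.dept_id = p.id

Result:
id | name        | salary
---+-------------+-------
1  | Engineering | 69983 
2  | Legal       | 66016 
3  | Legal       | 81202 
4  | Engineering | 72743 
5  | Engineering | 143568
6  | Engineering | 45575 
7  | Legal       | 55447 
8  | Legal       | 98313 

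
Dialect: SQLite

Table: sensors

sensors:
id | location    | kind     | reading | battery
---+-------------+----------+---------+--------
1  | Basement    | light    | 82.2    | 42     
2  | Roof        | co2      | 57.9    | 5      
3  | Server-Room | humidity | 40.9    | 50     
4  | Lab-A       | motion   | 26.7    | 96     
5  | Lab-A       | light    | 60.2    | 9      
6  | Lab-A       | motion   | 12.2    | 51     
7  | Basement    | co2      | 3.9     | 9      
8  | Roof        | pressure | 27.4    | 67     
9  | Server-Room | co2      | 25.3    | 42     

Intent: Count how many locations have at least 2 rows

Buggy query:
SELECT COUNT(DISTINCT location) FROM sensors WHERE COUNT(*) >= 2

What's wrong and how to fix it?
Bug: WHERE filters individual rows, not groups, so a group-level COUNT is invalid there

Fix: Group first with HAVING COUNT(*) >= 2, then COUNT the resulting groups

Corrected query:
SELECT COUNT(*) FROM (SELECT location FROM sensors GROUP BY location HAVING COUNT(*) >= 2)

Result:
COUNT(*)
--------
4       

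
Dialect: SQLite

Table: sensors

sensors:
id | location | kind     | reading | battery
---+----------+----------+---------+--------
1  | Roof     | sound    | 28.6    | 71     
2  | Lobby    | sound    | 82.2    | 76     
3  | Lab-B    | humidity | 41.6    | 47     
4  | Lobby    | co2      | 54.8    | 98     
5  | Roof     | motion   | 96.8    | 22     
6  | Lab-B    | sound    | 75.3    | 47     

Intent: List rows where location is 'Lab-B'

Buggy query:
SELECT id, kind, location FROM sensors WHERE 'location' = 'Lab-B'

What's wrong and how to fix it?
Bug: Single quotes denote string literals in SQL; the column name is being compared as a constant string

Fix: Reference the column as location without single quotes

Corrected query:
SELECT id, kind, location FROM sensors WHERE location = 'Lab-B'

Result:
id | kind     | location
---+----------+---------
3  | humidity | Lab-B   
6  | sound    | Lab-B   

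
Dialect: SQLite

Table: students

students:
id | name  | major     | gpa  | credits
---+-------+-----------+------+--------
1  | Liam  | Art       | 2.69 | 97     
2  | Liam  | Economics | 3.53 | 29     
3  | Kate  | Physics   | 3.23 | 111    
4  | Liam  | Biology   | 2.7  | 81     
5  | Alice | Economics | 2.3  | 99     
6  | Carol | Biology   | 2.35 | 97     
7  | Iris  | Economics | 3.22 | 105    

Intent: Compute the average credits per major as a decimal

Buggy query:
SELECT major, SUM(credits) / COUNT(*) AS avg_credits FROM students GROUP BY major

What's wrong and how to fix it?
Bug: SUM(credits) and COUNT(*) are both integers; the division truncates the fractional part

Fix: Multiply by 1.0 (or CAST to REAL) to force floating-point division

Corrected query:
SELECT major, SUM(credits) * 1.0 / COUNT(*) AS avg_credits FROM students GROUP BY major

Result:
major     | avg_credits
----------+------------
Art       | 97         
Biology   | 89         
Economics | 77.666667  
Physics   | 111        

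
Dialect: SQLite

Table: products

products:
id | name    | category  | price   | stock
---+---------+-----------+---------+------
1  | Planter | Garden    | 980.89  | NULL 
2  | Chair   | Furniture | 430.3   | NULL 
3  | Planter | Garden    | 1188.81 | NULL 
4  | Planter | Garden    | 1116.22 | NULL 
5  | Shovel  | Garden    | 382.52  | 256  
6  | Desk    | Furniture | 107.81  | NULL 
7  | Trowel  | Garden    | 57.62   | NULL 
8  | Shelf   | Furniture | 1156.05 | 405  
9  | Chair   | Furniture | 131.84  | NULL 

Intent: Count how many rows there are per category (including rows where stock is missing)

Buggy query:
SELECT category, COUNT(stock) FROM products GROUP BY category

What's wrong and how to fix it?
Bug: COUNT(column) counts non-NULL values only; rows with NULL stock aren't counted

Fix: Use COUNT(*) to count all rows regardless of NULL

Corrected query:
SELECT category, COUNT(*) FROM products GROUP BY category

Result:
category  | COUNT(*)
----------+---------
Furniture | 4       
Garden    | 5       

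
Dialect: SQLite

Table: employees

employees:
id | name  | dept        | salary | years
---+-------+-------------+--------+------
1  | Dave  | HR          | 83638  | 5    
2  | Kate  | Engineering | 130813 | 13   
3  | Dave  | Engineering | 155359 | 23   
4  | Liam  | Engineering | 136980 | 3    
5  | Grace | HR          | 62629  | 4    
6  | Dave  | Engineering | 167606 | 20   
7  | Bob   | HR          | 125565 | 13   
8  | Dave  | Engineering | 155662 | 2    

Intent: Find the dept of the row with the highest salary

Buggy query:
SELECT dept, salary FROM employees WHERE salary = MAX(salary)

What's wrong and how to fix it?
Bug: MAX(salary) is an aggregate and cannot be used directly in WHERE

Fix: Use a subquery: WHERE salary = (SELECT MAX(salary) FROM employees)

Corrected query:
SELECT dept, salary FROM employees WHERE salary = (SELECT MAX(salary) FROM employees)

Result:
dept        | salary
------------+-------
Engineering | 167606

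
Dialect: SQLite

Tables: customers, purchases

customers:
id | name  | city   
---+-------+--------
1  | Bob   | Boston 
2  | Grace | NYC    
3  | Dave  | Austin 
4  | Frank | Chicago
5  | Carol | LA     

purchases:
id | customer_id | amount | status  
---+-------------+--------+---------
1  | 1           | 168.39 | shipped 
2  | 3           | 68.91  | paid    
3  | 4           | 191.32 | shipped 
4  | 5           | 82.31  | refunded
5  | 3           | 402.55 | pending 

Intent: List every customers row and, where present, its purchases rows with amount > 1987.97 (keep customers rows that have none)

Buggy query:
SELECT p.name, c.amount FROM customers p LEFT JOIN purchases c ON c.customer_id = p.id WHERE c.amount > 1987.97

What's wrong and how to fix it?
Bug: Filtering c.amount in WHERE discards the NULL rows produced by LEFT JOIN, turning it into an inner join

Fix: Move the right-table condition into the ON clause so unmatched parents are kept

Corrected query:
SELECT p.name, c.amount FROM customers p LEFT JOIN purchases c ON c.customer_id = p.id AND c.amount > 1987.97

Result:
name  | amount
------+-------
Bob   | NULL  
Grace | NULL  
Dave  | NULL  
Frank | NULL  
Carol | NULL  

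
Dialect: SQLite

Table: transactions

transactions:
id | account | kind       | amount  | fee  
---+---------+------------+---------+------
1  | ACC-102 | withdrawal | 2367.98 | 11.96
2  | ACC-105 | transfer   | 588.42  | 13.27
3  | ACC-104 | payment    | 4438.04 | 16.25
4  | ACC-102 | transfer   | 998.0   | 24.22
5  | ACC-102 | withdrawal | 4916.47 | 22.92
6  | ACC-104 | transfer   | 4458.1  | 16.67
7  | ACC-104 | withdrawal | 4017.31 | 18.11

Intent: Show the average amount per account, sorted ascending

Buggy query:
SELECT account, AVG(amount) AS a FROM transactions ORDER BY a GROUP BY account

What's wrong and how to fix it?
Bug: GROUP BY must precede ORDER BY

Fix: Reorder: SELECT … FROM … GROUP BY … ORDER BY …

Corrected query:
SELECT account, AVG(amount) AS a FROM transactions GROUP BY account ORDER BY a

Result:
account | a          
--------+------------
ACC-105 | 588.42     
ACC-102 | 2760.816667
ACC-104 | 4304.483333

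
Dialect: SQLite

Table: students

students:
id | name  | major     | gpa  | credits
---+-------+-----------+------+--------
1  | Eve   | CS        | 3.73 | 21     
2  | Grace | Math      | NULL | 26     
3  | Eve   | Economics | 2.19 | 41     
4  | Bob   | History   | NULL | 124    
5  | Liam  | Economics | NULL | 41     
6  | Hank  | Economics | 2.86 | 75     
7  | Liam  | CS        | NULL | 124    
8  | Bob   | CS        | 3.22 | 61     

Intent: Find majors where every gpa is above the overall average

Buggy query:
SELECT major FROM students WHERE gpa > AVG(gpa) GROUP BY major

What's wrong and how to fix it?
Bug: WHERE evaluates per row before aggregation, so AVG() is unavailable

Fix: Compute the overall average in a scalar subquery and compare each group's MIN against it in HAVING

Corrected query:
SELECT major FROM students GROUP BY major HAVING MIN(gpa) > (SELECT AVG(gpa) FROM students)

Result:
major
-----
CS   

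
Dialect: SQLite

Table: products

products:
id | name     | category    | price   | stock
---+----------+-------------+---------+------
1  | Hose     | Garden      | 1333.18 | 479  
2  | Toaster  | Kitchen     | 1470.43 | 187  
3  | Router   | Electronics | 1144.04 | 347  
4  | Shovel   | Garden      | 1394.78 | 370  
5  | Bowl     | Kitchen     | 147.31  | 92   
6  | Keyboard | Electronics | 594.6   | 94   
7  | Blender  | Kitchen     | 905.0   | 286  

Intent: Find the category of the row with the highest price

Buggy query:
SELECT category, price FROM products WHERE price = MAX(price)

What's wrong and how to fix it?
Bug: MAX(price) is an aggregate and cannot be used directly in WHERE

Fix: Use a subquery: WHERE price = (SELECT MAX(price) FROM products)

Corrected query:
SELECT category, price FROM products WHERE price = (SELECT MAX(price) FROM products)

Result:
category | price  
---------+--------
Kitchen  | 1470.43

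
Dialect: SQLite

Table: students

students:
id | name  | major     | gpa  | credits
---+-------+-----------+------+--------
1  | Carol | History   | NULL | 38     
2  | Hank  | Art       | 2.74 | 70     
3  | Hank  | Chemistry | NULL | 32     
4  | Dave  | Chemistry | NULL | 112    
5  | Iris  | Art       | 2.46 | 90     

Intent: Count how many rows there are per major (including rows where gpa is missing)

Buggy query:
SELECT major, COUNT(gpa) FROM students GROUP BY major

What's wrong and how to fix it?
Bug: COUNT(column) counts non-NULL values only; rows with NULL gpa aren't counted

Fix: Use COUNT(*) to count all rows regardless of NULL

Corrected query:
SELECT major, COUNT(*) FROM students GROUP BY major

Result:
major     | COUNT(*)
----------+---------
Art       | 2       
Chemistry | 2       
History   | 1       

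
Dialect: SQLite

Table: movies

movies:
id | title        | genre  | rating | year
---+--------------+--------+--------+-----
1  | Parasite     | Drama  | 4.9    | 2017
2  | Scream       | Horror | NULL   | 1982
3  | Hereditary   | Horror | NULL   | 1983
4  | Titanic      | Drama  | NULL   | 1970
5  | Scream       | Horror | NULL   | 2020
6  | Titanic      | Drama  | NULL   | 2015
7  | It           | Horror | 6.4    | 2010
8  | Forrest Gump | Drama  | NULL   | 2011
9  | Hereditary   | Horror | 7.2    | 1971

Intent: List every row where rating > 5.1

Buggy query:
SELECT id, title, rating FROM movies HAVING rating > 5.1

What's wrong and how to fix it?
Bug: This is a non-aggregate query (no GROUP BY, no aggregates), so in SQLite the HAVING clause is invalid here; a row-level condition belongs in WHERE

Fix: Use WHERE for row-level filtering

Corrected query:
SELECT id, title, rating FROM movies WHERE rating > 5.1

Result:
id | title      | rating
---+------------+-------
7  | It         | 6.4   
9  | Hereditary | 7.2   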